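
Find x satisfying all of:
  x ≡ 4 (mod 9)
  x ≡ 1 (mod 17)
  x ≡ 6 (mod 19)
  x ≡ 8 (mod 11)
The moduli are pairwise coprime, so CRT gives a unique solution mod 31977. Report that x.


Product of moduli M = 9 · 17 · 19 · 11 = 31977.
Merge one congruence at a time:
  Start: x ≡ 4 (mod 9).
  Combine with x ≡ 1 (mod 17); new modulus lcm = 153.
    Write x = 4 + 9·t and substitute into x ≡ 1 (mod 17): 9·t ≡ 1 − 4 = -3 (mod 17).
    Reduce coefficients mod 17: 9·t ≡ 14 (mod 17).
    The inverse of 9 mod 17 is 2 (since 9·2 = 18 = 1·17 + 1), so t ≡ 2·14 = 28 ≡ 11 (mod 17).
    Then x = 4 + 9·11 = 103, valid modulo lcm(9, 17) = 153: x ≡ 103 (mod 153).
  Combine with x ≡ 6 (mod 19); new modulus lcm = 2907.
    Write x = 103 + 153·t and substitute into x ≡ 6 (mod 19): 153·t ≡ 6 − 103 = -97 (mod 19).
    Reduce coefficients mod 19: 1·t ≡ 17 (mod 19).
    So t ≡ 17 (mod 19).
    Then x = 103 + 153·17 = 2704, valid modulo lcm(153, 19) = 2907: x ≡ 2704 (mod 2907).
  Combine with x ≡ 8 (mod 11); new modulus lcm = 31977.
    Write x = 2704 + 2907·t and substitute into x ≡ 8 (mod 11): 2907·t ≡ 8 − 2704 = -2696 (mod 11).
    Reduce coefficients mod 11: 3·t ≡ 10 (mod 11).
    The inverse of 3 mod 11 is 4 (since 3·4 = 12 = 1·11 + 1), so t ≡ 4·10 = 40 ≡ 7 (mod 11).
    Then x = 2704 + 2907·7 = 23053, valid modulo lcm(2907, 11) = 31977: x ≡ 23053 (mod 31977).
Verify against each original: 23053 mod 9 = 4, 23053 mod 17 = 1, 23053 mod 19 = 6, 23053 mod 11 = 8.

x ≡ 23053 (mod 31977).


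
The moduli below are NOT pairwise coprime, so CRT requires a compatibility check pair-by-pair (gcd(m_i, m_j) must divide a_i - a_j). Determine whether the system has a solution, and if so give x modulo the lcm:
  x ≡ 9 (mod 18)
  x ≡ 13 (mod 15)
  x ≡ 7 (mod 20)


Moduli 18, 15, 20 are not pairwise coprime, so CRT works modulo lcm(m_i) when all pairwise compatibility conditions hold.
Pairwise compatibility: gcd(m_i, m_j) must divide a_i - a_j for every pair.
Merge one congruence at a time:
  Start: x ≡ 9 (mod 18).
  Combine with x ≡ 13 (mod 15): gcd(18, 15) = 3, and 13 - 9 = 4 is NOT divisible by 3.
    ⇒ system is inconsistent (no integer solution).

No solution (the system is inconsistent).


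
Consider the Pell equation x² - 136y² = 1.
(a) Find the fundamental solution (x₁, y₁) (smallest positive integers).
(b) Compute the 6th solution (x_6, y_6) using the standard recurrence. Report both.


Step 1: Find the fundamental solution (x₁, y₁) of x² - 136y² = 1.
  Expand √136 as a continued fraction. a₀ = ⌊√136⌋ = 11; iterate m_{k+1} = d_k·a_k − m_k, d_{k+1} = (136 − m_{k+1}²)/d_k, a_{k+1} = ⌊(a₀ + m_{k+1})/d_{k+1}⌋ (starting m₀ = 0, d₀ = 1), with convergents p_k = a_k·p_{k-1} + p_{k-2}, q_k = a_k·q_{k-1} + q_{k-2} (p₋₁ = 1, q₋₁ = 0):
  k = 0: a₀ = 11; p₀/q₀ = 11/1; p₀² − 136·q₀² = 121 − 136 = -15.
  k = 1: m = 11, d = 15, a = ⌊(11 + 11)/15⌋ = 1; p/q = (1·11 + 1)/(1·1 + 0) = 12/1; p² − 136·q² = 144 − 136 = 8.
  k = 2: m = 4, d = 8, a = ⌊(11 + 4)/8⌋ = 1; p/q = (1·12 + 11)/(1·1 + 1) = 23/2; p² − 136·q² = 529 − 544 = -15.
  k = 3: m = 4, d = 15, a = ⌊(11 + 4)/15⌋ = 1; p/q = (1·23 + 12)/(1·2 + 1) = 35/3; p² − 136·q² = 1225 − 1224 = 1.
  The first convergent with p² − 136·q² = 1 gives the fundamental solution (x₁, y₁) = (35, 3).
Step 2: Apply the recurrence (x_{n+1}, y_{n+1}) = (x₁x_n + 136y₁y_n, x₁y_n + y₁x_n) repeatedly.
  From (x_1, y_1) = (35, 3): x_2 = 35·35 + 136·3·3 = 2449; y_2 = 35·3 + 3·35 = 210.
  From (x_2, y_2) = (2449, 210): x_3 = 35·2449 + 136·3·210 = 171395; y_3 = 35·210 + 3·2449 = 14697.
  From (x_3, y_3) = (171395, 14697): x_4 = 35·171395 + 136·3·14697 = 11995201; y_4 = 35·14697 + 3·171395 = 1028580.
  From (x_4, y_4) = (11995201, 1028580): x_5 = 35·11995201 + 136·3·1028580 = 839492675; y_5 = 35·1028580 + 3·11995201 = 71985903.
  From (x_5, y_5) = (839492675, 71985903): x_6 = 35·839492675 + 136·3·71985903 = 58752492049; y_6 = 35·71985903 + 3·839492675 = 5037984630.
Step 3: Verify x_6² - 136·y_6² = 3451855321967808218401 - 3451855321967808218400 = 1 (should be 1). ✓

(x_1, y_1) = (35, 3); (x_6, y_6) = (58752492049, 5037984630).


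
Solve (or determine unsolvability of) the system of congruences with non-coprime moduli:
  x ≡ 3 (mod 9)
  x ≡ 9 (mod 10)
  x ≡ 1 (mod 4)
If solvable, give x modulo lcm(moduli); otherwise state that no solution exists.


Moduli 9, 10, 4 are not pairwise coprime, so CRT works modulo lcm(m_i) when all pairwise compatibility conditions hold.
Pairwise compatibility: gcd(m_i, m_j) must divide a_i - a_j for every pair.
Merge one congruence at a time:
  Start: x ≡ 3 (mod 9).
  Combine with x ≡ 9 (mod 10): gcd(9, 10) = 1; 9 - 3 = 6, which IS divisible by 1, so compatible.
    Write x = 3 + 9·t and substitute into x ≡ 9 (mod 10): 9·t ≡ 9 − 3 = 6 (mod 10).
    The inverse of 9 mod 10 is 9 (since 9·9 = 81 = 8·10 + 1), so t ≡ 9·6 = 54 ≡ 4 (mod 10).
    Then x = 3 + 9·4 = 39, valid modulo lcm(9, 10) = 90: x ≡ 39 (mod 90).
  Combine with x ≡ 1 (mod 4): gcd(90, 4) = 2; 1 - 39 = -38, which IS divisible by 2, so compatible.
    Write x = 39 + 90·t and substitute into x ≡ 1 (mod 4): 90·t ≡ 1 − 39 = -38 (mod 4).
    Divide the congruence (and modulus) by g = 2: 45·t ≡ -19 (mod 2).
    Reduce coefficients mod 2: 1·t ≡ 1 (mod 2).
    So t ≡ 1 (mod 2).
    Then x = 39 + 90·1 = 129, valid modulo lcm(90, 4) = 180: x ≡ 129 (mod 180).
Verify: 129 mod 9 = 3, 129 mod 10 = 9, 129 mod 4 = 1.

x ≡ 129 (mod 180).


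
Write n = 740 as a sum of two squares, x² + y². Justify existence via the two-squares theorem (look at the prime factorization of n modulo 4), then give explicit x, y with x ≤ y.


Step 1: Factor n = 740 = 2^2 · 5 · 37.
Step 2: Check the mod-4 condition on each prime factor: 2 = 2 (special); 5 ≡ 1 (mod 4), exponent 1; 37 ≡ 1 (mod 4), exponent 1.
All primes ≡ 3 (mod 4) appear to even exponent (or don't appear), so by the two-squares theorem n IS expressible as a sum of two squares.
Step 3: Build a representation. Group n = k² · m with k = 2 and m = 5 · 37 = 185 (a product of primes ≡ 1 (mod 4)); a representation of m scales to one of n via (k·x)² + (k·y)² = k²(x² + y²). Each prime p ≡ 1 (mod 4) is itself a sum of two squares; find a² by testing p − a² for a perfect square:
  5: 5 − 1² = 4 = 2² ⇒ 5 = 1² + 2².
  37: 37 − 1² = 36 = 6² ⇒ 37 = 1² + 6².
  Combine using the Brahmagupta–Fibonacci identity (a² + b²)(c² + d²) = (ac − bd)² + (ad + bc)² = (ac + bd)² + (ad − bc)²:
  5 · 37 = 185: from (1² + 2²)(1² + 6²), take (1·1 − 2·6, 1·6 + 2·1) = (1 − 12, 6 + 2) = (-11, 8); dropping signs (only squares matter) gives (11, 8); check 11² + 8² = 121 + 64 = 185 ✓.
  Scale by k = 2: (2·11, 2·8) = (22, 16).
Step 4: Order so x ≤ y and verify: 16² + 22² = 256 + 484 = 740 = n. ✓

n = 740 = 16² + 22² (one valid representation with x ≤ y).


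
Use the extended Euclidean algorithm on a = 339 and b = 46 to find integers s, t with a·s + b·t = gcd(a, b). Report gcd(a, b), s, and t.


Euclidean algorithm on (339, 46) — divide until remainder is 0:
  339 = 7 · 46 + 17
  46 = 2 · 17 + 12
  17 = 1 · 12 + 5
  12 = 2 · 5 + 2
  5 = 2 · 2 + 1
  2 = 2 · 1 + 0
gcd(339, 46) = 1.
Track Bezout coefficients alongside the remainders: start with r₀ = 339 = a·1 + b·0 (s = 1, t = 0) and r₁ = 46 = a·0 + b·1 (s = 0, t = 1); each new remainder r_{k+1} = r_{k-1} − q_k·r_k inherits s_{k+1} = s_{k-1} − q_k·s_k, t_{k+1} = t_{k-1} − q_k·t_k, so r_k = a·s_k + b·t_k at every step:
  q = 7: r = 17, s = 1 − 7·0 = 1, t = 0 − 7·1 = -7  (check: 339·1 + 46·(-7) = 17)
  q = 2: r = 12, s = 0 − 2·1 = -2, t = 1 − 2·(-7) = 15  (check: 339·(-2) + 46·15 = 12)
  q = 1: r = 5, s = 1 − 1·(-2) = 3, t = -7 − 1·15 = -22  (check: 339·3 + 46·(-22) = 5)
  q = 2: r = 2, s = -2 − 2·3 = -8, t = 15 − 2·(-22) = 59  (check: 339·(-8) + 46·59 = 2)
  q = 2: r = 1, s = 3 − 2·(-8) = 19, t = -22 − 2·59 = -140  (check: 339·19 + 46·(-140) = 1)
The row with r = 1 (the gcd) gives the Bezout coefficients s = 19, t = -140.
Result: 339 · (19) + 46 · (-140) = 1.

gcd(339, 46) = 1; s = 19, t = -140 (check: 339·19 + 46·(-140) = 1).


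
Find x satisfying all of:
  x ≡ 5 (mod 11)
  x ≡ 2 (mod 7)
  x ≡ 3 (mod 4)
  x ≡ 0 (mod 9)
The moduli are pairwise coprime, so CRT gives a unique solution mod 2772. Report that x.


Product of moduli M = 11 · 7 · 4 · 9 = 2772.
Merge one congruence at a time:
  Start: x ≡ 5 (mod 11).
  Combine with x ≡ 2 (mod 7); new modulus lcm = 77.
    Write x = 5 + 11·t and substitute into x ≡ 2 (mod 7): 11·t ≡ 2 − 5 = -3 (mod 7).
    Reduce coefficients mod 7: 4·t ≡ 4 (mod 7).
    The inverse of 4 mod 7 is 2 (since 4·2 = 8 = 1·7 + 1), so t ≡ 2·4 = 8 ≡ 1 (mod 7).
    Then x = 5 + 11·1 = 16, valid modulo lcm(11, 7) = 77: x ≡ 16 (mod 77).
  Combine with x ≡ 3 (mod 4); new modulus lcm = 308.
    Write x = 16 + 77·t and substitute into x ≡ 3 (mod 4): 77·t ≡ 3 − 16 = -13 (mod 4).
    Reduce coefficients mod 4: 1·t ≡ 3 (mod 4).
    So t ≡ 3 (mod 4).
    Then x = 16 + 77·3 = 247, valid modulo lcm(77, 4) = 308: x ≡ 247 (mod 308).
  Combine with x ≡ 0 (mod 9); new modulus lcm = 2772.
    Write x = 247 + 308·t and substitute into x ≡ 0 (mod 9): 308·t ≡ 0 − 247 = -247 (mod 9).
    Reduce coefficients mod 9: 2·t ≡ 5 (mod 9).
    The inverse of 2 mod 9 is 5 (since 2·5 = 10 = 1·9 + 1), so t ≡ 5·5 = 25 ≡ 7 (mod 9).
    Then x = 247 + 308·7 = 2403, valid modulo lcm(308, 9) = 2772: x ≡ 2403 (mod 2772).
Verify against each original: 2403 mod 11 = 5, 2403 mod 7 = 2, 2403 mod 4 = 3, 2403 mod 9 = 0.

x ≡ 2403 (mod 2772).


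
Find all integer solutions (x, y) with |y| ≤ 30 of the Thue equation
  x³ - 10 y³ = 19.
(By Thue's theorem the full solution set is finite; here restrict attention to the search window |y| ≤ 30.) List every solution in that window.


The equation is x³ - 10y³ = 19. For fixed y, x³ = 10·y³ + 19, so a solution requires the RHS to be a perfect cube.
Strategy: iterate y from -30 to 30, compute RHS = 10·y³ + 19, and check whether it is a (positive or negative) perfect cube.
Check small values of y:
  y = 0: RHS = 19 is not a perfect cube.
  y = 1: RHS = 29 is not a perfect cube.
  y = -1: RHS = 9 is not a perfect cube.
  y = 2: RHS = 99 is not a perfect cube.
  y = -2: RHS = -61 is not a perfect cube.
  y = 3: RHS = 289 is not a perfect cube.
  y = -3: RHS = -251 is not a perfect cube.
Continuing the search up to |y| = 30 finds no solutions either.
No (x, y) in the scanned range satisfies the equation.

No integer solutions with |y| ≤ 30.


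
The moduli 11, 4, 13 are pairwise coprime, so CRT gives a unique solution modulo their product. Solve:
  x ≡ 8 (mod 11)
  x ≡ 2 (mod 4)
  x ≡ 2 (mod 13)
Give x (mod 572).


Moduli 11, 4, 13 are pairwise coprime; by CRT there is a unique solution modulo M = 11 · 4 · 13 = 572.
Solve pairwise, accumulating the modulus:
  Start with x ≡ 8 (mod 11).
  Combine with x ≡ 2 (mod 4): since gcd(11, 4) = 1, we get a unique residue mod 44.
    Write x = 8 + 11·t and substitute into x ≡ 2 (mod 4): 11·t ≡ 2 − 8 = -6 (mod 4).
    Reduce coefficients mod 4: 3·t ≡ 2 (mod 4).
    The inverse of 3 mod 4 is 3 (since 3·3 = 9 = 2·4 + 1), so t ≡ 3·2 = 6 ≡ 2 (mod 4).
    Then x = 8 + 11·2 = 30, valid modulo lcm(11, 4) = 44: x ≡ 30 (mod 44).
  Combine with x ≡ 2 (mod 13): since gcd(44, 13) = 1, we get a unique residue mod 572.
    Write x = 30 + 44·t and substitute into x ≡ 2 (mod 13): 44·t ≡ 2 − 30 = -28 (mod 13).
    Reduce coefficients mod 13: 5·t ≡ 11 (mod 13).
    The inverse of 5 mod 13 is 8 (since 5·8 = 40 = 3·13 + 1), so t ≡ 8·11 = 88 ≡ 10 (mod 13).
    Then x = 30 + 44·10 = 470, valid modulo lcm(44, 13) = 572: x ≡ 470 (mod 572).
Verify: 470 mod 11 = 8 ✓, 470 mod 4 = 2 ✓, 470 mod 13 = 2 ✓.

x ≡ 470 (mod 572).


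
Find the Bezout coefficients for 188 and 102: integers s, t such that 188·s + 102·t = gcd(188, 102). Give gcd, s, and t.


Euclidean algorithm on (188, 102) — divide until remainder is 0:
  188 = 1 · 102 + 86
  102 = 1 · 86 + 16
  86 = 5 · 16 + 6
  16 = 2 · 6 + 4
  6 = 1 · 4 + 2
  4 = 2 · 2 + 0
gcd(188, 102) = 2.
Track Bezout coefficients alongside the remainders: start with r₀ = 188 = a·1 + b·0 (s = 1, t = 0) and r₁ = 102 = a·0 + b·1 (s = 0, t = 1); each new remainder r_{k+1} = r_{k-1} − q_k·r_k inherits s_{k+1} = s_{k-1} − q_k·s_k, t_{k+1} = t_{k-1} − q_k·t_k, so r_k = a·s_k + b·t_k at every step:
  q = 1: r = 86, s = 1 − 1·0 = 1, t = 0 − 1·1 = -1  (check: 188·1 + 102·(-1) = 86)
  q = 1: r = 16, s = 0 − 1·1 = -1, t = 1 − 1·(-1) = 2  (check: 188·(-1) + 102·2 = 16)
  q = 5: r = 6, s = 1 − 5·(-1) = 6, t = -1 − 5·2 = -11  (check: 188·6 + 102·(-11) = 6)
  q = 2: r = 4, s = -1 − 2·6 = -13, t = 2 − 2·(-11) = 24  (check: 188·(-13) + 102·24 = 4)
  q = 1: r = 2, s = 6 − 1·(-13) = 19, t = -11 − 1·24 = -35  (check: 188·19 + 102·(-35) = 2)
The row with r = 2 (the gcd) gives the Bezout coefficients s = 19, t = -35.
Result: 188 · (19) + 102 · (-35) = 2.

gcd(188, 102) = 2; s = 19, t = -35 (check: 188·19 + 102·(-35) = 2).


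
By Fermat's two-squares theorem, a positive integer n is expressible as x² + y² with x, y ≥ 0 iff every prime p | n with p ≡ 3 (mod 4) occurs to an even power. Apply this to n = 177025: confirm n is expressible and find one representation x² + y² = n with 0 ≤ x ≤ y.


Step 1: Factor n = 177025 = 5^2 · 73 · 97.
Step 2: Check the mod-4 condition on each prime factor: 5 ≡ 1 (mod 4), exponent 2; 73 ≡ 1 (mod 4), exponent 1; 97 ≡ 1 (mod 4), exponent 1.
All primes ≡ 3 (mod 4) appear to even exponent (or don't appear), so by the two-squares theorem n IS expressible as a sum of two squares.
Step 3: Build a representation. Group n = k² · m with k = 5 and m = 73 · 97 = 7081 (a product of primes ≡ 1 (mod 4)); a representation of m scales to one of n via (k·x)² + (k·y)² = k²(x² + y²). Each prime p ≡ 1 (mod 4) is itself a sum of two squares; find a² by testing p − a² for a perfect square:
  73: 73 − 1² = 72, 73 − 2² = 69, 73 − 3² = 64 = 8² ⇒ 73 = 3² + 8².
  97: 97 − 1² = 96, 97 − 2² = 93, 97 − 3² = 88, 97 − 4² = 81 = 9² ⇒ 97 = 4² + 9².
  Combine using the Brahmagupta–Fibonacci identity (a² + b²)(c² + d²) = (ac − bd)² + (ad + bc)² = (ac + bd)² + (ad − bc)²:
  73 · 97 = 7081: from (3² + 8²)(4² + 9²), take (3·4 − 8·9, 3·9 + 8·4) = (12 − 72, 27 + 32) = (-60, 59); dropping signs (only squares matter) gives (60, 59); check 60² + 59² = 3600 + 3481 = 7081 ✓.
  Scale by k = 5: (5·60, 5·59) = (300, 295).
Step 4: Order so x ≤ y and verify: 295² + 300² = 87025 + 90000 = 177025 = n. ✓

n = 177025 = 295² + 300² (one valid representation with x ≤ y).


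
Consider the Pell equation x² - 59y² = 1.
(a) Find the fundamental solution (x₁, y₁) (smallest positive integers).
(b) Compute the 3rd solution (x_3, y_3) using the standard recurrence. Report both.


Step 1: Find the fundamental solution (x₁, y₁) of x² - 59y² = 1.
  Expand √59 as a continued fraction. a₀ = ⌊√59⌋ = 7; iterate m_{k+1} = d_k·a_k − m_k, d_{k+1} = (59 − m_{k+1}²)/d_k, a_{k+1} = ⌊(a₀ + m_{k+1})/d_{k+1}⌋ (starting m₀ = 0, d₀ = 1), with convergents p_k = a_k·p_{k-1} + p_{k-2}, q_k = a_k·q_{k-1} + q_{k-2} (p₋₁ = 1, q₋₁ = 0):
  k = 0: a₀ = 7; p₀/q₀ = 7/1; p₀² − 59·q₀² = 49 − 59 = -10.
  k = 1: m = 7, d = 10, a = ⌊(7 + 7)/10⌋ = 1; p/q = (1·7 + 1)/(1·1 + 0) = 8/1; p² − 59·q² = 64 − 59 = 5.
  k = 2: m = 3, d = 5, a = ⌊(7 + 3)/5⌋ = 2; p/q = (2·8 + 7)/(2·1 + 1) = 23/3; p² − 59·q² = 529 − 531 = -2.
  k = 3: m = 7, d = 2, a = ⌊(7 + 7)/2⌋ = 7; p/q = (7·23 + 8)/(7·3 + 1) = 169/22; p² − 59·q² = 28561 − 28556 = 5.
  k = 4: m = 7, d = 5, a = ⌊(7 + 7)/5⌋ = 2; p/q = (2·169 + 23)/(2·22 + 3) = 361/47; p² − 59·q² = 130321 − 130331 = -10.
  k = 5: m = 3, d = 10, a = ⌊(7 + 3)/10⌋ = 1; p/q = (1·361 + 169)/(1·47 + 22) = 530/69; p² − 59·q² = 280900 − 280899 = 1.
  The first convergent with p² − 59·q² = 1 gives the fundamental solution (x₁, y₁) = (530, 69).
Step 2: Apply the recurrence (x_{n+1}, y_{n+1}) = (x₁x_n + 59y₁y_n, x₁y_n + y₁x_n) repeatedly.
  From (x_1, y_1) = (530, 69): x_2 = 530·530 + 59·69·69 = 561799; y_2 = 530·69 + 69·530 = 73140.
  From (x_2, y_2) = (561799, 73140): x_3 = 530·561799 + 59·69·73140 = 595506410; y_3 = 530·73140 + 69·561799 = 77528331.
Step 3: Verify x_3² - 59·y_3² = 354627884351088100 - 354627884351088099 = 1 (should be 1). ✓

(x_1, y_1) = (530, 69); (x_3, y_3) = (595506410, 77528331).


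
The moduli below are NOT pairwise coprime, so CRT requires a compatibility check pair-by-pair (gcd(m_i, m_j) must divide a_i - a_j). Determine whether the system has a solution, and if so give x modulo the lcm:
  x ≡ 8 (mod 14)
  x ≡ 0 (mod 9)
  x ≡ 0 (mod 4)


Moduli 14, 9, 4 are not pairwise coprime, so CRT works modulo lcm(m_i) when all pairwise compatibility conditions hold.
Pairwise compatibility: gcd(m_i, m_j) must divide a_i - a_j for every pair.
Merge one congruence at a time:
  Start: x ≡ 8 (mod 14).
  Combine with x ≡ 0 (mod 9): gcd(14, 9) = 1; 0 - 8 = -8, which IS divisible by 1, so compatible.
    Write x = 8 + 14·t and substitute into x ≡ 0 (mod 9): 14·t ≡ 0 − 8 = -8 (mod 9).
    Reduce coefficients mod 9: 5·t ≡ 1 (mod 9).
    The inverse of 5 mod 9 is 2 (since 5·2 = 10 = 1·9 + 1), so t ≡ 2·1 = 2 ≡ 2 (mod 9).
    Then x = 8 + 14·2 = 36, valid modulo lcm(14, 9) = 126: x ≡ 36 (mod 126).
  Combine with x ≡ 0 (mod 4): gcd(126, 4) = 2; 0 - 36 = -36, which IS divisible by 2, so compatible.
    Write x = 36 + 126·t and substitute into x ≡ 0 (mod 4): 126·t ≡ 0 − 36 = -36 (mod 4).
    Divide the congruence (and modulus) by g = 2: 63·t ≡ -18 (mod 2).
    Reduce coefficients mod 2: 1·t ≡ 0 (mod 2).
    So t ≡ 0 (mod 2).
    Then x = 36 + 126·0 = 36, valid modulo lcm(126, 4) = 252: x ≡ 36 (mod 252).
Verify: 36 mod 14 = 8, 36 mod 9 = 0, 36 mod 4 = 0.

x ≡ 36 (mod 252).


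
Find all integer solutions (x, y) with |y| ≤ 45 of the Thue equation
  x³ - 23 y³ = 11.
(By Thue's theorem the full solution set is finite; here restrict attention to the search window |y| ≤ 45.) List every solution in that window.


The equation is x³ - 23y³ = 11. For fixed y, x³ = 23·y³ + 11, so a solution requires the RHS to be a perfect cube.
Strategy: iterate y from -45 to 45, compute RHS = 23·y³ + 11, and check whether it is a (positive or negative) perfect cube.
Check small values of y:
  y = 0: RHS = 11 is not a perfect cube.
  y = 1: RHS = 34 is not a perfect cube.
  y = -1: RHS = -12 is not a perfect cube.
  y = 2: RHS = 195 is not a perfect cube.
  y = -2: RHS = -173 is not a perfect cube.
  y = 3: RHS = 632 is not a perfect cube.
  y = -3: RHS = -610 is not a perfect cube.
Continuing the search up to |y| = 45 finds no solutions either.
No (x, y) in the scanned range satisfies the equation.

No integer solutions with |y| ≤ 45.


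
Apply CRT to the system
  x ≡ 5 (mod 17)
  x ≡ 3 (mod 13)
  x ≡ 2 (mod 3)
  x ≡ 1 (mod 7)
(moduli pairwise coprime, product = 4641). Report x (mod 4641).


Product of moduli M = 17 · 13 · 3 · 7 = 4641.
Merge one congruence at a time:
  Start: x ≡ 5 (mod 17).
  Combine with x ≡ 3 (mod 13); new modulus lcm = 221.
    Write x = 5 + 17·t and substitute into x ≡ 3 (mod 13): 17·t ≡ 3 − 5 = -2 (mod 13).
    Reduce coefficients mod 13: 4·t ≡ 11 (mod 13).
    The inverse of 4 mod 13 is 10 (since 4·10 = 40 = 3·13 + 1), so t ≡ 10·11 = 110 ≡ 6 (mod 13).
    Then x = 5 + 17·6 = 107, valid modulo lcm(17, 13) = 221: x ≡ 107 (mod 221).
  Combine with x ≡ 2 (mod 3); new modulus lcm = 663.
    Write x = 107 + 221·t and substitute into x ≡ 2 (mod 3): 221·t ≡ 2 − 107 = -105 (mod 3).
    Reduce coefficients mod 3: 2·t ≡ 0 (mod 3).
    The inverse of 2 mod 3 is 2 (since 2·2 = 4 = 1·3 + 1), so t ≡ 2·0 = 0 ≡ 0 (mod 3).
    Then x = 107 + 221·0 = 107, valid modulo lcm(221, 3) = 663: x ≡ 107 (mod 663).
  Combine with x ≡ 1 (mod 7); new modulus lcm = 4641.
    Write x = 107 + 663·t and substitute into x ≡ 1 (mod 7): 663·t ≡ 1 − 107 = -106 (mod 7).
    Reduce coefficients mod 7: 5·t ≡ 6 (mod 7).
    The inverse of 5 mod 7 is 3 (since 5·3 = 15 = 2·7 + 1), so t ≡ 3·6 = 18 ≡ 4 (mod 7).
    Then x = 107 + 663·4 = 2759, valid modulo lcm(663, 7) = 4641: x ≡ 2759 (mod 4641).
Verify against each original: 2759 mod 17 = 5, 2759 mod 13 = 3, 2759 mod 3 = 2, 2759 mod 7 = 1.

x ≡ 2759 (mod 4641).


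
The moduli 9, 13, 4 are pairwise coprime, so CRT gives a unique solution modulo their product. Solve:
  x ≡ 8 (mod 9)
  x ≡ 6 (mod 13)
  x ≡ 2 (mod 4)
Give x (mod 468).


Moduli 9, 13, 4 are pairwise coprime; by CRT there is a unique solution modulo M = 9 · 13 · 4 = 468.
Solve pairwise, accumulating the modulus:
  Start with x ≡ 8 (mod 9).
  Combine with x ≡ 6 (mod 13): since gcd(9, 13) = 1, we get a unique residue mod 117.
    Write x = 8 + 9·t and substitute into x ≡ 6 (mod 13): 9·t ≡ 6 − 8 = -2 (mod 13).
    Reduce coefficients mod 13: 9·t ≡ 11 (mod 13).
    The inverse of 9 mod 13 is 3 (since 9·3 = 27 = 2·13 + 1), so t ≡ 3·11 = 33 ≡ 7 (mod 13).
    Then x = 8 + 9·7 = 71, valid modulo lcm(9, 13) = 117: x ≡ 71 (mod 117).
  Combine with x ≡ 2 (mod 4): since gcd(117, 4) = 1, we get a unique residue mod 468.
    Write x = 71 + 117·t and substitute into x ≡ 2 (mod 4): 117·t ≡ 2 − 71 = -69 (mod 4).
    Reduce coefficients mod 4: 1·t ≡ 3 (mod 4).
    So t ≡ 3 (mod 4).
    Then x = 71 + 117·3 = 422, valid modulo lcm(117, 4) = 468: x ≡ 422 (mod 468).
Verify: 422 mod 9 = 8 ✓, 422 mod 13 = 6 ✓, 422 mod 4 = 2 ✓.

x ≡ 422 (mod 468).


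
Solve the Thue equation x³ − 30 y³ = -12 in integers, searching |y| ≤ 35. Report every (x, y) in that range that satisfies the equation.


The equation is x³ - 30y³ = -12. For fixed y, x³ = 30·y³ − 12, so a solution requires the RHS to be a perfect cube.
Strategy: iterate y from -35 to 35, compute RHS = 30·y³ − 12, and check whether it is a (positive or negative) perfect cube.
Check small values of y:
  y = 0: RHS = -12 is not a perfect cube.
  y = 1: RHS = 18 is not a perfect cube.
  y = -1: RHS = -42 is not a perfect cube.
  y = 2: RHS = 228 is not a perfect cube.
  y = -2: RHS = -252 is not a perfect cube.
  y = 3: RHS = 798 is not a perfect cube.
  y = -3: RHS = -822 is not a perfect cube.
Continuing the search up to |y| = 35 finds no solutions either.
No (x, y) in the scanned range satisfies the equation.

No integer solutions with |y| ≤ 35.


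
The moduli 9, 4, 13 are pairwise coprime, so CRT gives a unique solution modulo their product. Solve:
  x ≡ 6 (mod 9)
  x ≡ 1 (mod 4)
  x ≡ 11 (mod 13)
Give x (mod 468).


Moduli 9, 4, 13 are pairwise coprime; by CRT there is a unique solution modulo M = 9 · 4 · 13 = 468.
Solve pairwise, accumulating the modulus:
  Start with x ≡ 6 (mod 9).
  Combine with x ≡ 1 (mod 4): since gcd(9, 4) = 1, we get a unique residue mod 36.
    Write x = 6 + 9·t and substitute into x ≡ 1 (mod 4): 9·t ≡ 1 − 6 = -5 (mod 4).
    Reduce coefficients mod 4: 1·t ≡ 3 (mod 4).
    So t ≡ 3 (mod 4).
    Then x = 6 + 9·3 = 33, valid modulo lcm(9, 4) = 36: x ≡ 33 (mod 36).
  Combine with x ≡ 11 (mod 13): since gcd(36, 13) = 1, we get a unique residue mod 468.
    Write x = 33 + 36·t and substitute into x ≡ 11 (mod 13): 36·t ≡ 11 − 33 = -22 (mod 13).
    Reduce coefficients mod 13: 10·t ≡ 4 (mod 13).
    The inverse of 10 mod 13 is 4 (since 10·4 = 40 = 3·13 + 1), so t ≡ 4·4 = 16 ≡ 3 (mod 13).
    Then x = 33 + 36·3 = 141, valid modulo lcm(36, 13) = 468: x ≡ 141 (mod 468).
Verify: 141 mod 9 = 6 ✓, 141 mod 4 = 1 ✓, 141 mod 13 = 11 ✓.

x ≡ 141 (mod 468).


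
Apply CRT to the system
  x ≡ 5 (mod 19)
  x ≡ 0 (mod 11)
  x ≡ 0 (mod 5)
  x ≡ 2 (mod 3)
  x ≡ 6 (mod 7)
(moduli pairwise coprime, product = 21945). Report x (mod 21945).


Product of moduli M = 19 · 11 · 5 · 3 · 7 = 21945.
Merge one congruence at a time:
  Start: x ≡ 5 (mod 19).
  Combine with x ≡ 0 (mod 11); new modulus lcm = 209.
    Write x = 5 + 19·t and substitute into x ≡ 0 (mod 11): 19·t ≡ 0 − 5 = -5 (mod 11).
    Reduce coefficients mod 11: 8·t ≡ 6 (mod 11).
    The inverse of 8 mod 11 is 7 (since 8·7 = 56 = 5·11 + 1), so t ≡ 7·6 = 42 ≡ 9 (mod 11).
    Then x = 5 + 19·9 = 176, valid modulo lcm(19, 11) = 209: x ≡ 176 (mod 209).
  Combine with x ≡ 0 (mod 5); new modulus lcm = 1045.
    Write x = 176 + 209·t and substitute into x ≡ 0 (mod 5): 209·t ≡ 0 − 176 = -176 (mod 5).
    Reduce coefficients mod 5: 4·t ≡ 4 (mod 5).
    The inverse of 4 mod 5 is 4 (since 4·4 = 16 = 3·5 + 1), so t ≡ 4·4 = 16 ≡ 1 (mod 5).
    Then x = 176 + 209·1 = 385, valid modulo lcm(209, 5) = 1045: x ≡ 385 (mod 1045).
  Combine with x ≡ 2 (mod 3); new modulus lcm = 3135.
    Write x = 385 + 1045·t and substitute into x ≡ 2 (mod 3): 1045·t ≡ 2 − 385 = -383 (mod 3).
    Reduce coefficients mod 3: 1·t ≡ 1 (mod 3).
    So t ≡ 1 (mod 3).
    Then x = 385 + 1045·1 = 1430, valid modulo lcm(1045, 3) = 3135: x ≡ 1430 (mod 3135).
  Combine with x ≡ 6 (mod 7); new modulus lcm = 21945.
    Write x = 1430 + 3135·t and substitute into x ≡ 6 (mod 7): 3135·t ≡ 6 − 1430 = -1424 (mod 7).
    Reduce coefficients mod 7: 6·t ≡ 4 (mod 7).
    The inverse of 6 mod 7 is 6 (since 6·6 = 36 = 5·7 + 1), so t ≡ 6·4 = 24 ≡ 3 (mod 7).
    Then x = 1430 + 3135·3 = 10835, valid modulo lcm(3135, 7) = 21945: x ≡ 10835 (mod 21945).
Verify against each original: 10835 mod 19 = 5, 10835 mod 11 = 0, 10835 mod 5 = 0, 10835 mod 3 = 2, 10835 mod 7 = 6.

x ≡ 10835 (mod 21945).


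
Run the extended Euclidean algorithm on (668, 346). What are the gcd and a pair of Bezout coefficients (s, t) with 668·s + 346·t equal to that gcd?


Euclidean algorithm on (668, 346) — divide until remainder is 0:
  668 = 1 · 346 + 322
  346 = 1 · 322 + 24
  322 = 13 · 24 + 10
  24 = 2 · 10 + 4
  10 = 2 · 4 + 2
  4 = 2 · 2 + 0
gcd(668, 346) = 2.
Track Bezout coefficients alongside the remainders: start with r₀ = 668 = a·1 + b·0 (s = 1, t = 0) and r₁ = 346 = a·0 + b·1 (s = 0, t = 1); each new remainder r_{k+1} = r_{k-1} − q_k·r_k inherits s_{k+1} = s_{k-1} − q_k·s_k, t_{k+1} = t_{k-1} − q_k·t_k, so r_k = a·s_k + b·t_k at every step:
  q = 1: r = 322, s = 1 − 1·0 = 1, t = 0 − 1·1 = -1  (check: 668·1 + 346·(-1) = 322)
  q = 1: r = 24, s = 0 − 1·1 = -1, t = 1 − 1·(-1) = 2  (check: 668·(-1) + 346·2 = 24)
  q = 13: r = 10, s = 1 − 13·(-1) = 14, t = -1 − 13·2 = -27  (check: 668·14 + 346·(-27) = 10)
  q = 2: r = 4, s = -1 − 2·14 = -29, t = 2 − 2·(-27) = 56  (check: 668·(-29) + 346·56 = 4)
  q = 2: r = 2, s = 14 − 2·(-29) = 72, t = -27 − 2·56 = -139  (check: 668·72 + 346·(-139) = 2)
The row with r = 2 (the gcd) gives the Bezout coefficients s = 72, t = -139.
Result: 668 · (72) + 346 · (-139) = 2.

gcd(668, 346) = 2; s = 72, t = -139 (check: 668·72 + 346·(-139) = 2).


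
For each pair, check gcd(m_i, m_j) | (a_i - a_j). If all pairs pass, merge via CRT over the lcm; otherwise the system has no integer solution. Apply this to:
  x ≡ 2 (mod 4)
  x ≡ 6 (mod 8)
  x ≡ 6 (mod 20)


Moduli 4, 8, 20 are not pairwise coprime, so CRT works modulo lcm(m_i) when all pairwise compatibility conditions hold.
Pairwise compatibility: gcd(m_i, m_j) must divide a_i - a_j for every pair.
Merge one congruence at a time:
  Start: x ≡ 2 (mod 4).
  Combine with x ≡ 6 (mod 8): gcd(4, 8) = 4; 6 - 2 = 4, which IS divisible by 4, so compatible.
    Write x = 2 + 4·t and substitute into x ≡ 6 (mod 8): 4·t ≡ 6 − 2 = 4 (mod 8).
    Divide the congruence (and modulus) by g = 4: 1·t ≡ 1 (mod 2).
    So t ≡ 1 (mod 2).
    Then x = 2 + 4·1 = 6, valid modulo lcm(4, 8) = 8: x ≡ 6 (mod 8).
  Combine with x ≡ 6 (mod 20): gcd(8, 20) = 4; 6 - 6 = 0, which IS divisible by 4, so compatible.
    Write x = 6 + 8·t and substitute into x ≡ 6 (mod 20): 8·t ≡ 6 − 6 = 0 (mod 20).
    Divide the congruence (and modulus) by g = 4: 2·t ≡ 0 (mod 5).
    The inverse of 2 mod 5 is 3 (since 2·3 = 6 = 1·5 + 1), so t ≡ 3·0 = 0 ≡ 0 (mod 5).
    Then x = 6 + 8·0 = 6, valid modulo lcm(8, 20) = 40: x ≡ 6 (mod 40).
Verify: 6 mod 4 = 2, 6 mod 8 = 6, 6 mod 20 = 6.

x ≡ 6 (mod 40).


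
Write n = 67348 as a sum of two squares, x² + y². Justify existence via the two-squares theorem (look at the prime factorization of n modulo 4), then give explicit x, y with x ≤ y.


Step 1: Factor n = 67348 = 2^2 · 113 · 149.
Step 2: Check the mod-4 condition on each prime factor: 2 = 2 (special); 113 ≡ 1 (mod 4), exponent 1; 149 ≡ 1 (mod 4), exponent 1.
All primes ≡ 3 (mod 4) appear to even exponent (or don't appear), so by the two-squares theorem n IS expressible as a sum of two squares.
Step 3: Build a representation. Group n = k² · m with k = 2 and m = 113 · 149 = 16837 (a product of primes ≡ 1 (mod 4)); a representation of m scales to one of n via (k·x)² + (k·y)² = k²(x² + y²). Each prime p ≡ 1 (mod 4) is itself a sum of two squares; find a² by testing p − a² for a perfect square:
  113: 113 − 1² = 112, 113 − 2² = 109, 113 − 3² = 104, 113 − 4² = 97, 113 − 5² = 88, 113 − 6² = 77, 113 − 7² = 64 = 8² ⇒ 113 = 7² + 8².
  149: 149 − 1² = 148, 149 − 2² = 145, 149 − 3² = 140, 149 − 4² = 133, 149 − 5² = 124, 149 − 6² = 113, 149 − 7² = 100 = 10² ⇒ 149 = 7² + 10².
  Combine using the Brahmagupta–Fibonacci identity (a² + b²)(c² + d²) = (ac − bd)² + (ad + bc)² = (ac + bd)² + (ad − bc)²:
  113 · 149 = 16837: from (7² + 8²)(7² + 10²), take (7·7 − 8·10, 7·10 + 8·7) = (49 − 80, 70 + 56) = (-31, 126); dropping signs (only squares matter) gives (31, 126); check 31² + 126² = 961 + 15876 = 16837 ✓.
  Scale by k = 2: (2·31, 2·126) = (62, 252).
Step 4: Order so x ≤ y and verify: 62² + 252² = 3844 + 63504 = 67348 = n. ✓

n = 67348 = 62² + 252² (one valid representation with x ≤ y).


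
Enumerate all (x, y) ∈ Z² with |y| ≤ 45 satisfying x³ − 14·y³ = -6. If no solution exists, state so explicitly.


The equation is x³ - 14y³ = -6. For fixed y, x³ = 14·y³ − 6, so a solution requires the RHS to be a perfect cube.
Strategy: iterate y from -45 to 45, compute RHS = 14·y³ − 6, and check whether it is a (positive or negative) perfect cube.
Check small values of y:
  y = 0: RHS = -6 is not a perfect cube.
  y = 1: RHS = 8 = (2)³ ⇒ x = 2 works.
  y = -1: RHS = -20 is not a perfect cube.
  y = 2: RHS = 106 is not a perfect cube.
  y = -2: RHS = -118 is not a perfect cube.
  y = 3: RHS = 372 is not a perfect cube.
  y = -3: RHS = -384 is not a perfect cube.
Continuing the search up to |y| = 45 finds no further solutions beyond those listed.
Collected solutions: (2, 1).

Solutions (with |y| ≤ 45): (2, 1).


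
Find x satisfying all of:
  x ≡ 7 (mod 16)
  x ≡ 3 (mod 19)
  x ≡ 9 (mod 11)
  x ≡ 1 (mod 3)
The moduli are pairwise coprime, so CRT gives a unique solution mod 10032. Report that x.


Product of moduli M = 16 · 19 · 11 · 3 = 10032.
Merge one congruence at a time:
  Start: x ≡ 7 (mod 16).
  Combine with x ≡ 3 (mod 19); new modulus lcm = 304.
    Write x = 7 + 16·t and substitute into x ≡ 3 (mod 19): 16·t ≡ 3 − 7 = -4 (mod 19).
    Reduce coefficients mod 19: 16·t ≡ 15 (mod 19).
    The inverse of 16 mod 19 is 6 (since 16·6 = 96 = 5·19 + 1), so t ≡ 6·15 = 90 ≡ 14 (mod 19).
    Then x = 7 + 16·14 = 231, valid modulo lcm(16, 19) = 304: x ≡ 231 (mod 304).
  Combine with x ≡ 9 (mod 11); new modulus lcm = 3344.
    Write x = 231 + 304·t and substitute into x ≡ 9 (mod 11): 304·t ≡ 9 − 231 = -222 (mod 11).
    Reduce coefficients mod 11: 7·t ≡ 9 (mod 11).
    The inverse of 7 mod 11 is 8 (since 7·8 = 56 = 5·11 + 1), so t ≡ 8·9 = 72 ≡ 6 (mod 11).
    Then x = 231 + 304·6 = 2055, valid modulo lcm(304, 11) = 3344: x ≡ 2055 (mod 3344).
  Combine with x ≡ 1 (mod 3); new modulus lcm = 10032.
    Write x = 2055 + 3344·t and substitute into x ≡ 1 (mod 3): 3344·t ≡ 1 − 2055 = -2054 (mod 3).
    Reduce coefficients mod 3: 2·t ≡ 1 (mod 3).
    The inverse of 2 mod 3 is 2 (since 2·2 = 4 = 1·3 + 1), so t ≡ 2·1 = 2 ≡ 2 (mod 3).
    Then x = 2055 + 3344·2 = 8743, valid modulo lcm(3344, 3) = 10032: x ≡ 8743 (mod 10032).
Verify against each original: 8743 mod 16 = 7, 8743 mod 19 = 3, 8743 mod 11 = 9, 8743 mod 3 = 1.

x ≡ 8743 (mod 10032).


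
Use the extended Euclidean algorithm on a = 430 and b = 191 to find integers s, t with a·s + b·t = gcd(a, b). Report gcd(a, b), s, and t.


Euclidean algorithm on (430, 191) — divide until remainder is 0:
  430 = 2 · 191 + 48
  191 = 3 · 48 + 47
  48 = 1 · 47 + 1
  47 = 47 · 1 + 0
gcd(430, 191) = 1.
Track Bezout coefficients alongside the remainders: start with r₀ = 430 = a·1 + b·0 (s = 1, t = 0) and r₁ = 191 = a·0 + b·1 (s = 0, t = 1); each new remainder r_{k+1} = r_{k-1} − q_k·r_k inherits s_{k+1} = s_{k-1} − q_k·s_k, t_{k+1} = t_{k-1} − q_k·t_k, so r_k = a·s_k + b·t_k at every step:
  q = 2: r = 48, s = 1 − 2·0 = 1, t = 0 − 2·1 = -2  (check: 430·1 + 191·(-2) = 48)
  q = 3: r = 47, s = 0 − 3·1 = -3, t = 1 − 3·(-2) = 7  (check: 430·(-3) + 191·7 = 47)
  q = 1: r = 1, s = 1 − 1·(-3) = 4, t = -2 − 1·7 = -9  (check: 430·4 + 191·(-9) = 1)
The row with r = 1 (the gcd) gives the Bezout coefficients s = 4, t = -9.
Result: 430 · (4) + 191 · (-9) = 1.

gcd(430, 191) = 1; s = 4, t = -9 (check: 430·4 + 191·(-9) = 1).


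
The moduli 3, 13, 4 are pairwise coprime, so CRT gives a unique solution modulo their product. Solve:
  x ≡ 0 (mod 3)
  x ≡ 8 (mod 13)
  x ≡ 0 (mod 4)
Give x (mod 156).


Moduli 3, 13, 4 are pairwise coprime; by CRT there is a unique solution modulo M = 3 · 13 · 4 = 156.
Solve pairwise, accumulating the modulus:
  Start with x ≡ 0 (mod 3).
  Combine with x ≡ 8 (mod 13): since gcd(3, 13) = 1, we get a unique residue mod 39.
    Write x = 0 + 3·t and substitute into x ≡ 8 (mod 13): 3·t ≡ 8 − 0 = 8 (mod 13).
    The inverse of 3 mod 13 is 9 (since 3·9 = 27 = 2·13 + 1), so t ≡ 9·8 = 72 ≡ 7 (mod 13).
    Then x = 0 + 3·7 = 21, valid modulo lcm(3, 13) = 39: x ≡ 21 (mod 39).
  Combine with x ≡ 0 (mod 4): since gcd(39, 4) = 1, we get a unique residue mod 156.
    Write x = 21 + 39·t and substitute into x ≡ 0 (mod 4): 39·t ≡ 0 − 21 = -21 (mod 4).
    Reduce coefficients mod 4: 3·t ≡ 3 (mod 4).
    The inverse of 3 mod 4 is 3 (since 3·3 = 9 = 2·4 + 1), so t ≡ 3·3 = 9 ≡ 1 (mod 4).
    Then x = 21 + 39·1 = 60, valid modulo lcm(39, 4) = 156: x ≡ 60 (mod 156).
Verify: 60 mod 3 = 0 ✓, 60 mod 13 = 8 ✓, 60 mod 4 = 0 ✓.

x ≡ 60 (mod 156).


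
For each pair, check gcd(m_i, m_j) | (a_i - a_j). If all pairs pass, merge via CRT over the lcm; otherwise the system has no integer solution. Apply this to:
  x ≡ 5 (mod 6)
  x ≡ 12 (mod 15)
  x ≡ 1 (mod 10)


Moduli 6, 15, 10 are not pairwise coprime, so CRT works modulo lcm(m_i) when all pairwise compatibility conditions hold.
Pairwise compatibility: gcd(m_i, m_j) must divide a_i - a_j for every pair.
Merge one congruence at a time:
  Start: x ≡ 5 (mod 6).
  Combine with x ≡ 12 (mod 15): gcd(6, 15) = 3, and 12 - 5 = 7 is NOT divisible by 3.
    ⇒ system is inconsistent (no integer solution).

No solution (the system is inconsistent).


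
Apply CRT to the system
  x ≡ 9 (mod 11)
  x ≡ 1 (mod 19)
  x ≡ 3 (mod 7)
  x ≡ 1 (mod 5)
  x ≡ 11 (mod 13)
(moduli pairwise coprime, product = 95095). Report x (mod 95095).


Product of moduli M = 11 · 19 · 7 · 5 · 13 = 95095.
Merge one congruence at a time:
  Start: x ≡ 9 (mod 11).
  Combine with x ≡ 1 (mod 19); new modulus lcm = 209.
    Write x = 9 + 11·t and substitute into x ≡ 1 (mod 19): 11·t ≡ 1 − 9 = -8 (mod 19).
    Reduce coefficients mod 19: 11·t ≡ 11 (mod 19).
    The inverse of 11 mod 19 is 7 (since 11·7 = 77 = 4·19 + 1), so t ≡ 7·11 = 77 ≡ 1 (mod 19).
    Then x = 9 + 11·1 = 20, valid modulo lcm(11, 19) = 209: x ≡ 20 (mod 209).
  Combine with x ≡ 3 (mod 7); new modulus lcm = 1463.
    Write x = 20 + 209·t and substitute into x ≡ 3 (mod 7): 209·t ≡ 3 − 20 = -17 (mod 7).
    Reduce coefficients mod 7: 6·t ≡ 4 (mod 7).
    The inverse of 6 mod 7 is 6 (since 6·6 = 36 = 5·7 + 1), so t ≡ 6·4 = 24 ≡ 3 (mod 7).
    Then x = 20 + 209·3 = 647, valid modulo lcm(209, 7) = 1463: x ≡ 647 (mod 1463).
  Combine with x ≡ 1 (mod 5); new modulus lcm = 7315.
    Write x = 647 + 1463·t and substitute into x ≡ 1 (mod 5): 1463·t ≡ 1 − 647 = -646 (mod 5).
    Reduce coefficients mod 5: 3·t ≡ 4 (mod 5).
    The inverse of 3 mod 5 is 2 (since 3·2 = 6 = 1·5 + 1), so t ≡ 2·4 = 8 ≡ 3 (mod 5).
    Then x = 647 + 1463·3 = 5036, valid modulo lcm(1463, 5) = 7315: x ≡ 5036 (mod 7315).
  Combine with x ≡ 11 (mod 13); new modulus lcm = 95095.
    Write x = 5036 + 7315·t and substitute into x ≡ 11 (mod 13): 7315·t ≡ 11 − 5036 = -5025 (mod 13).
    Reduce coefficients mod 13: 9·t ≡ 6 (mod 13).
    The inverse of 9 mod 13 is 3 (since 9·3 = 27 = 2·13 + 1), so t ≡ 3·6 = 18 ≡ 5 (mod 13).
    Then x = 5036 + 7315·5 = 41611, valid modulo lcm(7315, 13) = 95095: x ≡ 41611 (mod 95095).
Verify against each original: 41611 mod 11 = 9, 41611 mod 19 = 1, 41611 mod 7 = 3, 41611 mod 5 = 1, 41611 mod 13 = 11.

x ≡ 41611 (mod 95095).


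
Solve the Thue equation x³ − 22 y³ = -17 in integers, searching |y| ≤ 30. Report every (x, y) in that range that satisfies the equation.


The equation is x³ - 22y³ = -17. For fixed y, x³ = 22·y³ − 17, so a solution requires the RHS to be a perfect cube.
Strategy: iterate y from -30 to 30, compute RHS = 22·y³ − 17, and check whether it is a (positive or negative) perfect cube.
Check small values of y:
  y = 0: RHS = -17 is not a perfect cube.
  y = 1: RHS = 5 is not a perfect cube.
  y = -1: RHS = -39 is not a perfect cube.
  y = 2: RHS = 159 is not a perfect cube.
  y = -2: RHS = -193 is not a perfect cube.
  y = 3: RHS = 577 is not a perfect cube.
  y = -3: RHS = -611 is not a perfect cube.
Continuing the search up to |y| = 30 finds no solutions either.
No (x, y) in the scanned range satisfies the equation.

No integer solutions with |y| ≤ 30.


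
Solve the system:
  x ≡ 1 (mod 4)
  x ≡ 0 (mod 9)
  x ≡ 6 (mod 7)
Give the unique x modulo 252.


Moduli 4, 9, 7 are pairwise coprime; by CRT there is a unique solution modulo M = 4 · 9 · 7 = 252.
Solve pairwise, accumulating the modulus:
  Start with x ≡ 1 (mod 4).
  Combine with x ≡ 0 (mod 9): since gcd(4, 9) = 1, we get a unique residue mod 36.
    Write x = 1 + 4·t and substitute into x ≡ 0 (mod 9): 4·t ≡ 0 − 1 = -1 (mod 9).
    Reduce coefficients mod 9: 4·t ≡ 8 (mod 9).
    The inverse of 4 mod 9 is 7 (since 4·7 = 28 = 3·9 + 1), so t ≡ 7·8 = 56 ≡ 2 (mod 9).
    Then x = 1 + 4·2 = 9, valid modulo lcm(4, 9) = 36: x ≡ 9 (mod 36).
  Combine with x ≡ 6 (mod 7): since gcd(36, 7) = 1, we get a unique residue mod 252.
    Write x = 9 + 36·t and substitute into x ≡ 6 (mod 7): 36·t ≡ 6 − 9 = -3 (mod 7).
    Reduce coefficients mod 7: 1·t ≡ 4 (mod 7).
    So t ≡ 4 (mod 7).
    Then x = 9 + 36·4 = 153, valid modulo lcm(36, 7) = 252: x ≡ 153 (mod 252).
Verify: 153 mod 4 = 1 ✓, 153 mod 9 = 0 ✓, 153 mod 7 = 6 ✓.

x ≡ 153 (mod 252).


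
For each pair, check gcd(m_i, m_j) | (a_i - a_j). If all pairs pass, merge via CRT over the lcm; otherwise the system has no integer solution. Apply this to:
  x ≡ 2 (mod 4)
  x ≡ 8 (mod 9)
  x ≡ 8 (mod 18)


Moduli 4, 9, 18 are not pairwise coprime, so CRT works modulo lcm(m_i) when all pairwise compatibility conditions hold.
Pairwise compatibility: gcd(m_i, m_j) must divide a_i - a_j for every pair.
Merge one congruence at a time:
  Start: x ≡ 2 (mod 4).
  Combine with x ≡ 8 (mod 9): gcd(4, 9) = 1; 8 - 2 = 6, which IS divisible by 1, so compatible.
    Write x = 2 + 4·t and substitute into x ≡ 8 (mod 9): 4·t ≡ 8 − 2 = 6 (mod 9).
    The inverse of 4 mod 9 is 7 (since 4·7 = 28 = 3·9 + 1), so t ≡ 7·6 = 42 ≡ 6 (mod 9).
    Then x = 2 + 4·6 = 26, valid modulo lcm(4, 9) = 36: x ≡ 26 (mod 36).
  Combine with x ≡ 8 (mod 18): gcd(36, 18) = 18; 8 - 26 = -18, which IS divisible by 18, so compatible.
    Write x = 26 + 36·t and substitute into x ≡ 8 (mod 18): 36·t ≡ 8 − 26 = -18 (mod 18).
    Divide the congruence (and modulus) by g = 18: 2·t ≡ -1 (mod 1).
    Modulo 1 every t works; take t = 0.
    Then x = 26 + 36·0 = 26, valid modulo lcm(36, 18) = 36: x ≡ 26 (mod 36).
Verify: 26 mod 4 = 2, 26 mod 9 = 8, 26 mod 18 = 8.

x ≡ 26 (mod 36).
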